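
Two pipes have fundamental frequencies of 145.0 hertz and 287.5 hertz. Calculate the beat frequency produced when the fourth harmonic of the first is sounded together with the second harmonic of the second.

Fourth harmonic of the first: 4·145.0 = 580.0 Hz.
Second harmonic of the second: 2·287.5 = 575.0 Hz.
f_beat = |580.0 − 575.0| = 5.0 Hz.

5.0 Hz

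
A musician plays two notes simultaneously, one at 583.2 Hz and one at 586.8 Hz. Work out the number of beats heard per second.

3.6 Hz

Beats arise from superposition of two nearby frequencies; the beat rate is |f₁ − f₂|.
|583.2 − 586.8| = 3.6 Hz.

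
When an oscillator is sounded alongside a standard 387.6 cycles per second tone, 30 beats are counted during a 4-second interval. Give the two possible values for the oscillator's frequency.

Beat frequency = 30/4 = 7.5 Hz.
|f − 387.6| = 7.5, so f = 387.6 ± 7.5.

380.1 Hz or 395.1 Hz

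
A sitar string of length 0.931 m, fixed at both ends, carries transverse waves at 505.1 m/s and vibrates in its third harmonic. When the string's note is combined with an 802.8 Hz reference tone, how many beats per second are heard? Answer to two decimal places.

For a string fixed at both ends, f_n = n·v/(2L) = 3·505.1/(2·0.931) = 813.8024 Hz.
f_beat = |813.8024 − 802.8| = 11.00 Hz.

11.00 Hz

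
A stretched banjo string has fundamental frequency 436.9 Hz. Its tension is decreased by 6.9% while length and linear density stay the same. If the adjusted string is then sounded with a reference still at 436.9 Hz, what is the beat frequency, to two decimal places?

15.34 Hz

For a string, f ∝ √T, so the new frequency is 436.9·√0.931 = 421.5576 Hz.
f_beat = |421.5576 − 436.9| = 15.34 Hz.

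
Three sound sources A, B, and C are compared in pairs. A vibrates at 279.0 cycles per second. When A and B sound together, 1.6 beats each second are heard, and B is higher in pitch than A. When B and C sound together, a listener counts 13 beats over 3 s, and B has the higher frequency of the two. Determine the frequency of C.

B is above A, so f_B = 279.0 + 1.6 = 280.6 Hz.
B–C: Beat frequency = 13/3 = 4.3333 Hz.
C is below B, so f_C = 280.6 − 4.3333 = 276.2667 Hz.

276.2667 Hz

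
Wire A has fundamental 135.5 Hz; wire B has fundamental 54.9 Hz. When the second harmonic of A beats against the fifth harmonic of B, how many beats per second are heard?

Second harmonic of the first: 2·135.5 = 271.0 Hz.
Fifth harmonic of the second: 5·54.9 = 274.5 Hz.
f_beat = |271.0 − 274.5| = 3.5 Hz.

3.5 Hz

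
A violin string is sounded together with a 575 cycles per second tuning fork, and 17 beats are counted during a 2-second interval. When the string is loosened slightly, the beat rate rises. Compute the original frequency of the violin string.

566.5 Hz

Beat frequency = 17/2 = 8.5 Hz.
|f − 575| = 8.5, so the violin string was at either 566.5 Hz or 583.5 Hz.
Reducing tension lowers a string's frequency; the adjustment lowers the violin string's frequency.
The beat rate rose, so the adjustment moved the violin string further from 575 Hz — it was already below the reference.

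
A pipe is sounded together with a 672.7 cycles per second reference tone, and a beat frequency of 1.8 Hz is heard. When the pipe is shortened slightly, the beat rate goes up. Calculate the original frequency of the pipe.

674.5 Hz

|f − 672.7| = 1.8, so the pipe was at either 670.9 Hz or 674.5 Hz.
A shorter pipe has a higher fundamental; the adjustment raises the pipe's frequency.
The beat rate rose, so the adjustment moved the pipe further from 672.7 Hz — it was already above the reference.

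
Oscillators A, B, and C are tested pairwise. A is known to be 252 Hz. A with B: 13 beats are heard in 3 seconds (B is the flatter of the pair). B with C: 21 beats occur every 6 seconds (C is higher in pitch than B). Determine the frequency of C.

251.1667 Hz

A–B: Beat frequency = 13/3 = 4.3333 Hz.
B is below A, so f_B = 252 − 4.3333 = 247.6667 Hz.
B–C: Beat frequency = 21/6 = 3.5 Hz.
C is above B, so f_C = 247.6667 + 3.5 = 251.1667 Hz.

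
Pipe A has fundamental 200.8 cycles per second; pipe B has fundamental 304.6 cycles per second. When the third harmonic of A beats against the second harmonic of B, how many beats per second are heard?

Third harmonic of the first: 3·200.8 = 602.4 Hz.
Second harmonic of the second: 2·304.6 = 609.2 Hz.
f_beat = |602.4 − 609.2| = 6.8 Hz.

6.8 Hz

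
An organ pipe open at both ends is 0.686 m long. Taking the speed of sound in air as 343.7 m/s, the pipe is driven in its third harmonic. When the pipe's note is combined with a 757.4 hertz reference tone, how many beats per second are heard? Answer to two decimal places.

Open pipe: f_n = n·v/(2L) = 3·343.7/(2·0.686) = 751.5306 Hz.
f_beat = |751.5306 − 757.4| = 5.87 Hz.

5.87 Hz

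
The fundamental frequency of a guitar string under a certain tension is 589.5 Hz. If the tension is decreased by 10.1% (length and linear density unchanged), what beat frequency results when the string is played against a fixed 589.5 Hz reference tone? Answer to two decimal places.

For a string, f ∝ √T, so the new frequency is 589.5·√0.899 = 558.9380 Hz.
f_beat = |558.9380 − 589.5| = 30.56 Hz.

30.56 Hz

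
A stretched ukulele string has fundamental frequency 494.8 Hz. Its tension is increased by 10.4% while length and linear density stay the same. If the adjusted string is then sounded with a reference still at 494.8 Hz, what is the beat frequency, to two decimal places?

25.09 Hz

For a string, f ∝ √T, so the new frequency is 494.8·√1.104 = 519.8933 Hz.
f_beat = |519.8933 − 494.8| = 25.09 Hz.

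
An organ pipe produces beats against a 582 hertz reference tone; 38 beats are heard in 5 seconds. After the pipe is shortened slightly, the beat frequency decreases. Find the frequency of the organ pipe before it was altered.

574.4 Hz

Beat frequency = 38/5 = 7.6 Hz.
|f − 582| = 7.6, so the organ pipe was at either 574.4 Hz or 589.6 Hz.
A shorter pipe has a higher fundamental; the adjustment raises the organ pipe's frequency.
The beat rate fell, so the adjustment moved the organ pipe toward 582 Hz — it must have started below the reference.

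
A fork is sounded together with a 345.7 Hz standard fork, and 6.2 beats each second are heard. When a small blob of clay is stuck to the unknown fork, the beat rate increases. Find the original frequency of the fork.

|f − 345.7| = 6.2, so the fork was at either 339.5 Hz or 351.9 Hz.
Adding mass to a fork lowers its frequency; the adjustment lowers the fork's frequency.
The beat rate rose, so the adjustment moved the fork further from 345.7 Hz — it was already below the reference.

339.5 Hz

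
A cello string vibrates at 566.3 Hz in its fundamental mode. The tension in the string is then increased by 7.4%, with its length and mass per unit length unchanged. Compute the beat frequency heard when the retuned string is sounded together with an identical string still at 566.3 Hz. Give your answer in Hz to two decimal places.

20.58 Hz

For a string, f ∝ √T, so the new frequency is 566.3·√1.074 = 586.8792 Hz.
f_beat = |586.8792 − 566.3| = 20.58 Hz.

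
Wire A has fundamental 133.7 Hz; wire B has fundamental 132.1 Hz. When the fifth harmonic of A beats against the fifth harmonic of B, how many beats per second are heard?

8.0 Hz

Fifth harmonic of the first: 5·133.7 = 668.5 Hz.
Fifth harmonic of the second: 5·132.1 = 660.5 Hz.
f_beat = |668.5 − 660.5| = 8.0 Hz.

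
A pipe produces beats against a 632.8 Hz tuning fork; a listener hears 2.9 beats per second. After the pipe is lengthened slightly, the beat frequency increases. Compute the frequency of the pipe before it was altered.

|f − 632.8| = 2.9, so the pipe was at either 629.9 Hz or 635.7 Hz.
A longer pipe has a lower fundamental; the adjustment lowers the pipe's frequency.
The beat rate rose, so the adjustment moved the pipe further from 632.8 Hz — it was already below the reference.

629.9 Hz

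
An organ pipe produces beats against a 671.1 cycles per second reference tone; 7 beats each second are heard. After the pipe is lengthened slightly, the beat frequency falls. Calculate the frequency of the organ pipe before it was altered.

|f − 671.1| = 7, so the organ pipe was at either 664.1 Hz or 678.1 Hz.
A longer pipe has a lower fundamental; the adjustment lowers the organ pipe's frequency.
The beat rate fell, so the adjustment moved the organ pipe toward 671.1 Hz — it must have started above the reference.

678.1 Hz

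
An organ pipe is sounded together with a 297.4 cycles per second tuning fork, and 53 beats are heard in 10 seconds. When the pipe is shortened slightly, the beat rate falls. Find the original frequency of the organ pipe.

292.1 Hz

Beat frequency = 53/10 = 5.3 Hz.
|f − 297.4| = 5.3, so the organ pipe was at either 292.1 Hz or 302.7 Hz.
A shorter pipe has a higher fundamental; the adjustment raises the organ pipe's frequency.
The beat rate fell, so the adjustment moved the organ pipe toward 297.4 Hz — it must have started below the reference.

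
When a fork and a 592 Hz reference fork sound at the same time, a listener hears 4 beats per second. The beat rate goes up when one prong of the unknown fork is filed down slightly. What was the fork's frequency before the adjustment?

596 Hz

|f − 592| = 4, so the fork was at either 588 Hz or 596 Hz.
Filing a prong removes mass and raises the fork's frequency; the adjustment raises the fork's frequency.
The beat rate rose, so the adjustment moved the fork further from 592 Hz — it was already above the reference.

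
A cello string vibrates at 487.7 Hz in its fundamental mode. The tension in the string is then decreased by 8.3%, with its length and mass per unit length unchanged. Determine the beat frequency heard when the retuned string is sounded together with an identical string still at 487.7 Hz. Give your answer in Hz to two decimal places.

20.68 Hz

For a string, f ∝ √T, so the new frequency is 487.7·√0.917 = 467.0221 Hz.
f_beat = |467.0221 − 487.7| = 20.68 Hz.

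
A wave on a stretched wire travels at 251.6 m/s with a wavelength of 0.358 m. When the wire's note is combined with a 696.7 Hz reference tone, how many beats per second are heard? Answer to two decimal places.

6.09 Hz

Source frequency f = v/λ = 251.6/0.358 = 702.7933 Hz.
f_beat = |702.7933 − 696.7| = 6.09 Hz.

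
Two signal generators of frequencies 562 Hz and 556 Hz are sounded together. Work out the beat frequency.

6 Hz

f_beat = |f₁ − f₂|.
|562 − 556| = 6 Hz.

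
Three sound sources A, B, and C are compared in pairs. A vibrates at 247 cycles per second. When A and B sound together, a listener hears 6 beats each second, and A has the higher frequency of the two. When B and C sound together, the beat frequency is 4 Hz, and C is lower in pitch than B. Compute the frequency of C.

237 Hz

B is below A, so f_B = 247 − 6 = 241 Hz.
C is below B, so f_C = 241 − 4 = 237 Hz.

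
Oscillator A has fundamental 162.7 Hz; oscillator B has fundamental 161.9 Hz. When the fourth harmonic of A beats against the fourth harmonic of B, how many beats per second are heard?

Fourth harmonic of the first: 4·162.7 = 650.8 Hz.
Fourth harmonic of the second: 4·161.9 = 647.6 Hz.
f_beat = |650.8 − 647.6| = 3.2 Hz.

3.2 Hz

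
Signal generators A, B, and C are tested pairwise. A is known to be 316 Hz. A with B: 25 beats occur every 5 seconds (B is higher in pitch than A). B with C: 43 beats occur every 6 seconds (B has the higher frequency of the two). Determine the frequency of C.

313.8333 Hz

A–B: Beat frequency = 25/5 = 5 Hz.
B is above A, so f_B = 316 + 5 = 321 Hz.
B–C: Beat frequency = 43/6 = 7.1667 Hz.
C is below B, so f_C = 321 − 7.1667 = 313.8333 Hz.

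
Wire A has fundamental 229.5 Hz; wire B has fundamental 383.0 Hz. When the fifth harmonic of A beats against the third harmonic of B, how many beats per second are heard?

Fifth harmonic of the first: 5·229.5 = 1147.5 Hz.
Third harmonic of the second: 3·383.0 = 1149.0 Hz.
f_beat = |1147.5 − 1149.0| = 1.5 Hz.

1.5 Hz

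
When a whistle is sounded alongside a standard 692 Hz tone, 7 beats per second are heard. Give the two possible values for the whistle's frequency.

|f − 692| = 7, so f = 692 ± 7.

685 Hz or 699 Hz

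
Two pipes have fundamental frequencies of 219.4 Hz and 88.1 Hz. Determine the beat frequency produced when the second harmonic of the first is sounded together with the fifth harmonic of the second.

1.7 Hz

Second harmonic of the first: 2·219.4 = 438.8 Hz.
Fifth harmonic of the second: 5·88.1 = 440.5 Hz.
f_beat = |438.8 − 440.5| = 1.7 Hz.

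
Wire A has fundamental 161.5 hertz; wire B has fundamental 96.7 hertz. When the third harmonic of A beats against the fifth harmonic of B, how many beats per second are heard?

1.0 Hz

Third harmonic of the first: 3·161.5 = 484.5 Hz.
Fifth harmonic of the second: 5·96.7 = 483.5 Hz.
f_beat = |484.5 − 483.5| = 1.0 Hz.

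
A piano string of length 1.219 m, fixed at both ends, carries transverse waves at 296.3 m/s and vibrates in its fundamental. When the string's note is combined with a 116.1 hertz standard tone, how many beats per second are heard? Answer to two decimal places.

For a string fixed at both ends, f_n = n·v/(2L) = 1·296.3/(2·1.219) = 121.5340 Hz.
f_beat = |121.5340 − 116.1| = 5.43 Hz.

5.43 Hz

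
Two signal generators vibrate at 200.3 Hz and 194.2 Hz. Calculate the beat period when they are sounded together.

f_beat = |200.3 − 194.2| = 6.1 Hz.
Beat period T = 1 / f_beat = 1 / 6.1 s.

0.164 s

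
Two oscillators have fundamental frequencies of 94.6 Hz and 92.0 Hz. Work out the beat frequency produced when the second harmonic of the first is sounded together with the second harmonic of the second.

5.2 Hz

Second harmonic of the first: 2·94.6 = 189.2 Hz.
Second harmonic of the second: 2·92.0 = 184.0 Hz.
f_beat = |189.2 − 184.0| = 5.2 Hz.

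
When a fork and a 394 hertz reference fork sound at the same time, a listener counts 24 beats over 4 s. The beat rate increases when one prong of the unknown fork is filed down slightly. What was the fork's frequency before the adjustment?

400 Hz

Beat frequency = 24/4 = 6 Hz.
|f − 394| = 6, so the fork was at either 388 Hz or 400 Hz.
Filing a prong removes mass and raises the fork's frequency; the adjustment raises the fork's frequency.
The beat rate rose, so the adjustment moved the fork further from 394 Hz — it was already above the reference.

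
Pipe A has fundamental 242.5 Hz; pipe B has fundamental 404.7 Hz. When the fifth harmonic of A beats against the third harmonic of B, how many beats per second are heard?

Fifth harmonic of the first: 5·242.5 = 1212.5 Hz.
Third harmonic of the second: 3·404.7 = 1214.1 Hz.
f_beat = |1212.5 − 1214.1| = 1.6 Hz.

1.6 Hz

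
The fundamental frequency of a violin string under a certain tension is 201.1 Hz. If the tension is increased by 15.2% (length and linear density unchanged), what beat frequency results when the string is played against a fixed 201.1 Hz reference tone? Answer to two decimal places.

14.74 Hz

For a string, f ∝ √T, so the new frequency is 201.1·√1.152 = 215.8432 Hz.
f_beat = |215.8432 − 201.1| = 14.74 Hz.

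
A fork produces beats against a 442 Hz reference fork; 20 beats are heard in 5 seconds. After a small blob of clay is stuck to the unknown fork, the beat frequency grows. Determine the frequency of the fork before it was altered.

Beat frequency = 20/5 = 4 Hz.
|f − 442| = 4, so the fork was at either 438 Hz or 446 Hz.
Adding mass to a fork lowers its frequency; the adjustment lowers the fork's frequency.
The beat rate rose, so the adjustment moved the fork further from 442 Hz — it was already below the reference.

438 Hz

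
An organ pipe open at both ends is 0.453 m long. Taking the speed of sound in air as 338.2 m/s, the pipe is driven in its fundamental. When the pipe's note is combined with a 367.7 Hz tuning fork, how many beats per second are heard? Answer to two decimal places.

5.59 Hz

Open pipe: f_n = n·v/(2L) = 1·338.2/(2·0.453) = 373.2892 Hz.
f_beat = |373.2892 − 367.7| = 5.59 Hz.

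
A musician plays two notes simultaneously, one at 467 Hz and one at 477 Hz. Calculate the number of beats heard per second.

The beat frequency equals the magnitude of the frequency difference.
|467 − 477| = 10 Hz.

10 Hz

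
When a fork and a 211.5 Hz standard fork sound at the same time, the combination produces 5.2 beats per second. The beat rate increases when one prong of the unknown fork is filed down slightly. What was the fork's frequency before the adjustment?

216.7 Hz

|f − 211.5| = 5.2, so the fork was at either 206.3 Hz or 216.7 Hz.
Filing a prong removes mass and raises the fork's frequency; the adjustment raises the fork's frequency.
The beat rate rose, so the adjustment moved the fork further from 211.5 Hz — it was already above the reference.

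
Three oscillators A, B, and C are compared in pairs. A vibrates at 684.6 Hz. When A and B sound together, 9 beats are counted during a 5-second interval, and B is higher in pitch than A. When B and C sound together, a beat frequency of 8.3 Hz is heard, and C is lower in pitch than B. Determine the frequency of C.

A–B: Beat frequency = 9/5 = 1.8 Hz.
B is above A, so f_B = 684.6 + 1.8 = 686.4 Hz.
C is below B, so f_C = 686.4 − 8.3 = 678.1 Hz.

678.1 Hz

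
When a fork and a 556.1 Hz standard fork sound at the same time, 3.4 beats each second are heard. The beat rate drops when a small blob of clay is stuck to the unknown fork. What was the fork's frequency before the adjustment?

559.5 Hz

|f − 556.1| = 3.4, so the fork was at either 552.7 Hz or 559.5 Hz.
Adding mass to a fork lowers its frequency; the adjustment lowers the fork's frequency.
The beat rate fell, so the adjustment moved the fork toward 556.1 Hz — it must have started above the reference.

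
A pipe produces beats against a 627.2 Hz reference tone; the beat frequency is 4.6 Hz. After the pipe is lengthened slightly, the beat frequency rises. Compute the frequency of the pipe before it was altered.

|f − 627.2| = 4.6, so the pipe was at either 622.6 Hz or 631.8 Hz.
A longer pipe has a lower fundamental; the adjustment lowers the pipe's frequency.
The beat rate rose, so the adjustment moved the pipe further from 627.2 Hz — it was already below the reference.

622.6 Hz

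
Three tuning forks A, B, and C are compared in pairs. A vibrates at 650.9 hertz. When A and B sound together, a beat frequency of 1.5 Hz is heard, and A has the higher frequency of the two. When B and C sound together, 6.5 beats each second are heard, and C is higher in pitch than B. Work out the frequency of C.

B is below A, so f_B = 650.9 − 1.5 = 649.4 Hz.
C is above B, so f_C = 649.4 + 6.5 = 655.9 Hz.

655.9 Hz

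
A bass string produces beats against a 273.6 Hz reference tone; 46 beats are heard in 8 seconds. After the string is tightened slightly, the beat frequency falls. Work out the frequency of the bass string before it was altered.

Beat frequency = 46/8 = 5.75 Hz.
|f − 273.6| = 5.75, so the bass string was at either 267.85 Hz or 279.35 Hz.
Increasing tension raises a string's frequency; the adjustment raises the bass string's frequency.
The beat rate fell, so the adjustment moved the bass string toward 273.6 Hz — it must have started below the reference.

267.85 Hz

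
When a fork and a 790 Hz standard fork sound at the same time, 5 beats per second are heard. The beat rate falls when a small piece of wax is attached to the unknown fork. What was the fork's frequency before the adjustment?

795 Hz

|f − 790| = 5, so the fork was at either 785 Hz or 795 Hz.
Loading a fork with wax lowers its frequency; the adjustment lowers the fork's frequency.
The beat rate fell, so the adjustment moved the fork toward 790 Hz — it must have started above the reference.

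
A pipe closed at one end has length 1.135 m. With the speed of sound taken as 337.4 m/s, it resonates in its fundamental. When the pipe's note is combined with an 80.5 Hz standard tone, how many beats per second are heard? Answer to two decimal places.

6.18 Hz

Closed pipe (odd harmonics): f_n = n·v/(4L) = 1·337.4/(4·1.135) = 74.3172 Hz.
f_beat = |74.3172 − 80.5| = 6.18 Hz.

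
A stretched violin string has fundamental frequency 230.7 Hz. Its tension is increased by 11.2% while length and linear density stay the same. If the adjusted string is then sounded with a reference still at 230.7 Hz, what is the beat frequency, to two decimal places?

For a string, f ∝ √T, so the new frequency is 230.7·√1.112 = 243.2764 Hz.
f_beat = |243.2764 − 230.7| = 12.58 Hz.

12.58 Hz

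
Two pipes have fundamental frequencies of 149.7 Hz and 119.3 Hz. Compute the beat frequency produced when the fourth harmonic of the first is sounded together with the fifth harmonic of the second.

Fourth harmonic of the first: 4·149.7 = 598.8 Hz.
Fifth harmonic of the second: 5·119.3 = 596.5 Hz.
f_beat = |598.8 − 596.5| = 2.3 Hz.

2.3 Hz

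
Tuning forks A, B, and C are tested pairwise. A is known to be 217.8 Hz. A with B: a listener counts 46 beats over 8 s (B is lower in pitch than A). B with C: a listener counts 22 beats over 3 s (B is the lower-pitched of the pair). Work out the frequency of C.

219.3833 Hz

A–B: Beat frequency = 46/8 = 5.75 Hz.
B is below A, so f_B = 217.8 − 5.75 = 212.05 Hz.
B–C: Beat frequency = 22/3 = 7.3333 Hz.
C is above B, so f_C = 212.05 + 7.3333 = 219.3833 Hz.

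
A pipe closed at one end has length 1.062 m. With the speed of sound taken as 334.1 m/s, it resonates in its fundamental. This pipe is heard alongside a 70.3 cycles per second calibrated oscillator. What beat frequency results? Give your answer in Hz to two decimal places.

Closed pipe (odd harmonics): f_n = n·v/(4L) = 1·334.1/(4·1.062) = 78.6488 Hz.
f_beat = |78.6488 − 70.3| = 8.35 Hz.

8.35 Hz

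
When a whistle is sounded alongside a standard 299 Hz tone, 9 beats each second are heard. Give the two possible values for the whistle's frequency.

|f − 299| = 9, so f = 299 ± 9.

290 Hz or 308 Hz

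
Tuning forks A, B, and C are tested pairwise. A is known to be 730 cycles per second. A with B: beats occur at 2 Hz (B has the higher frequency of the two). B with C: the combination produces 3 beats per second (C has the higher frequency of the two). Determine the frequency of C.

735 Hz

B is above A, so f_B = 730 + 2 = 732 Hz.
C is above B, so f_C = 732 + 3 = 735 Hz.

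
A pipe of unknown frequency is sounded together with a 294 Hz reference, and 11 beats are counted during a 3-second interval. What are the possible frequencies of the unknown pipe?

290.3333 Hz or 297.6667 Hz

Beat frequency = 11/3 = 3.6667 Hz.
|f − 294| = 3.6667, so f = 294 ± 3.6667.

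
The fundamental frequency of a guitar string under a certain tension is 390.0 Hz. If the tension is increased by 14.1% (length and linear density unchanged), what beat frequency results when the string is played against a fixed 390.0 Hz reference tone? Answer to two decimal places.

26.59 Hz

For a string, f ∝ √T, so the new frequency is 390.0·√1.141 = 416.5886 Hz.
f_beat = |416.5886 − 390.0| = 26.59 Hz.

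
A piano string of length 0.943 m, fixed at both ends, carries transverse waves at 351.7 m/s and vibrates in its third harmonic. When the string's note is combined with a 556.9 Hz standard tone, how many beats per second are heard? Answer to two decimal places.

2.54 Hz

For a string fixed at both ends, f_n = n·v/(2L) = 3·351.7/(2·0.943) = 559.4380 Hz.
f_beat = |559.4380 − 556.9| = 2.54 Hz.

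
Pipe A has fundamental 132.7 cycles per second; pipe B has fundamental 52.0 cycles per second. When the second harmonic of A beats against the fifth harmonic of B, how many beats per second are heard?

Second harmonic of the first: 2·132.7 = 265.4 Hz.
Fifth harmonic of the second: 5·52.0 = 260.0 Hz.
f_beat = |265.4 − 260.0| = 5.4 Hz.

5.4 Hz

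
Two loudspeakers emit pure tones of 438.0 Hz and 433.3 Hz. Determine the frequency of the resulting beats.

Beats arise from superposition of two nearby frequencies; the beat rate is |f₁ − f₂|.
|438.0 − 433.3| = 4.7 Hz.

4.7 Hz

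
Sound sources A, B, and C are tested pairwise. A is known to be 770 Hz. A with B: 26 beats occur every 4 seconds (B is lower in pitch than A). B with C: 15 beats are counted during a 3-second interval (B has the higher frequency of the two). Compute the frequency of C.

A–B: Beat frequency = 26/4 = 6.5 Hz.
B is below A, so f_B = 770 − 6.5 = 763.5 Hz.
B–C: Beat frequency = 15/3 = 5 Hz.
C is below B, so f_C = 763.5 − 5 = 758.5 Hz.

758.5 Hz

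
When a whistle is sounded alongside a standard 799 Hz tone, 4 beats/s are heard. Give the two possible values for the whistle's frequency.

|f − 799| = 4, so f = 799 ± 4.

795 Hz or 803 Hz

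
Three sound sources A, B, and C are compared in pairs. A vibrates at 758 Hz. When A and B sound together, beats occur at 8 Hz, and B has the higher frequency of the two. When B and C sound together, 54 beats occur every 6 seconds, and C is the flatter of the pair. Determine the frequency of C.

B is above A, so f_B = 758 + 8 = 766 Hz.
B–C: Beat frequency = 54/6 = 9 Hz.
C is below B, so f_C = 766 − 9 = 757 Hz.

757 Hz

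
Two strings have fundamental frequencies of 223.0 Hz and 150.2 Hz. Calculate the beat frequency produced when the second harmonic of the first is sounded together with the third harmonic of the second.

4.6 Hz

Second harmonic of the first: 2·223.0 = 446.0 Hz.
Third harmonic of the second: 3·150.2 = 450.6 Hz.
f_beat = |446.0 − 450.6| = 4.6 Hz.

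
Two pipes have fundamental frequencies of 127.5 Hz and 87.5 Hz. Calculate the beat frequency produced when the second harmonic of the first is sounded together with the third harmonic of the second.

Second harmonic of the first: 2·127.5 = 255.0 Hz.
Third harmonic of the second: 3·87.5 = 262.5 Hz.
f_beat = |255.0 − 262.5| = 7.5 Hz.

7.5 Hz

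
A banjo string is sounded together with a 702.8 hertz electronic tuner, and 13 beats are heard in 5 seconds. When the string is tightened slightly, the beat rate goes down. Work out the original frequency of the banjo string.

700.2 Hz

Beat frequency = 13/5 = 2.6 Hz.
|f − 702.8| = 2.6, so the banjo string was at either 700.2 Hz or 705.4 Hz.
Increasing tension raises a string's frequency; the adjustment raises the banjo string's frequency.
The beat rate fell, so the adjustment moved the banjo string toward 702.8 Hz — it must have started below the reference.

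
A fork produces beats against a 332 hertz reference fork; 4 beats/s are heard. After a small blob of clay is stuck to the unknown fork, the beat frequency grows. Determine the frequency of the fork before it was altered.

328 Hz

|f − 332| = 4, so the fork was at either 328 Hz or 336 Hz.
Adding mass to a fork lowers its frequency; the adjustment lowers the fork's frequency.
The beat rate rose, so the adjustment moved the fork further from 332 Hz — it was already below the reference.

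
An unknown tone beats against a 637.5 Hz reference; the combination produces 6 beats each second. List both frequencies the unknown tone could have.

631.5 Hz or 643.5 Hz

|f − 637.5| = 6, so f = 637.5 ± 6.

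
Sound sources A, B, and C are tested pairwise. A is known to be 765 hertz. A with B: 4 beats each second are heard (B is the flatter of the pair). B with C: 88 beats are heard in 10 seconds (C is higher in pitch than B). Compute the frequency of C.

B is below A, so f_B = 765 − 4 = 761 Hz.
B–C: Beat frequency = 88/10 = 8.8 Hz.
C is above B, so f_C = 761 + 8.8 = 769.8 Hz.

769.8 Hz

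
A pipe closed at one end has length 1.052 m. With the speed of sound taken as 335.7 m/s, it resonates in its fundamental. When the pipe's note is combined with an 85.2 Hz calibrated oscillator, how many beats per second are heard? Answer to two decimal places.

5.42 Hz

Closed pipe (odd harmonics): f_n = n·v/(4L) = 1·335.7/(4·1.052) = 79.7766 Hz.
f_beat = |79.7766 − 85.2| = 5.42 Hz.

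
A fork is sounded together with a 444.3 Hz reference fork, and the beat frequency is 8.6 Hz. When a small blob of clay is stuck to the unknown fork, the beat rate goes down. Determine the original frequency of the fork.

452.9 Hz

|f − 444.3| = 8.6, so the fork was at either 435.7 Hz or 452.9 Hz.
Adding mass to a fork lowers its frequency; the adjustment lowers the fork's frequency.
The beat rate fell, so the adjustment moved the fork toward 444.3 Hz — it must have started above the reference.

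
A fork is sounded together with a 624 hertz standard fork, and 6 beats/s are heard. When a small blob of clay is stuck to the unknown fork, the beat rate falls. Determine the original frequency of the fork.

630 Hz

|f − 624| = 6, so the fork was at either 618 Hz or 630 Hz.
Adding mass to a fork lowers its frequency; the adjustment lowers the fork's frequency.
The beat rate fell, so the adjustment moved the fork toward 624 Hz — it must have started above the reference.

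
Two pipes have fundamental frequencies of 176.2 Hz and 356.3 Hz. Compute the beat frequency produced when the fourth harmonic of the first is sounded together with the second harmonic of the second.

7.8 Hz

Fourth harmonic of the first: 4·176.2 = 704.8 Hz.
Second harmonic of the second: 2·356.3 = 712.6 Hz.
f_beat = |704.8 − 712.6| = 7.8 Hz.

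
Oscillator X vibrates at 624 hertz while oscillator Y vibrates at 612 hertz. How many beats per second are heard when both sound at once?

12 Hz

Beats arise from superposition of two nearby frequencies; the beat rate is |f₁ − f₂|.
|624 − 612| = 12 Hz.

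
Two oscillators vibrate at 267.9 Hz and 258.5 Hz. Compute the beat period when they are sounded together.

0.106 s

f_beat = |267.9 − 258.5| = 9.4 Hz.
Beat period T = 1 / f_beat = 1 / 9.4 s.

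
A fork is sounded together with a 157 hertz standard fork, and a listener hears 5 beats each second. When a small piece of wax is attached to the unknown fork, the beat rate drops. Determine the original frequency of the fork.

162 Hz

|f − 157| = 5, so the fork was at either 152 Hz or 162 Hz.
Loading a fork with wax lowers its frequency; the adjustment lowers the fork's frequency.
The beat rate fell, so the adjustment moved the fork toward 157 Hz — it must have started above the reference.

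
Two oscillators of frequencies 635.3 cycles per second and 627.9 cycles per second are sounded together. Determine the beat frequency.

7.4 Hz

The beat frequency equals the magnitude of the frequency difference.
|635.3 − 627.9| = 7.4 Hz.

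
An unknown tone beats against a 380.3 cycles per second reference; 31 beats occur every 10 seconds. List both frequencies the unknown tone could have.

Beat frequency = 31/10 = 3.1 Hz.
|f − 380.3| = 3.1, so f = 380.3 ± 3.1.

377.2 Hz or 383.4 Hz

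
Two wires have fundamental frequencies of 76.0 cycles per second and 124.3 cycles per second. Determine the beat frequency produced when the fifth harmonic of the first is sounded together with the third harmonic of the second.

Fifth harmonic of the first: 5·76.0 = 380.0 Hz.
Third harmonic of the second: 3·124.3 = 372.9 Hz.
f_beat = |380.0 − 372.9| = 7.1 Hz.

7.1 Hz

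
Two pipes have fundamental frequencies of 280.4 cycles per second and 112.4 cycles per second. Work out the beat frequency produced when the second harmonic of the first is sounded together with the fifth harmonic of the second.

1.2 Hz

Second harmonic of the first: 2·280.4 = 560.8 Hz.
Fifth harmonic of the second: 5·112.4 = 562.0 Hz.
f_beat = |560.8 − 562.0| = 1.2 Hz.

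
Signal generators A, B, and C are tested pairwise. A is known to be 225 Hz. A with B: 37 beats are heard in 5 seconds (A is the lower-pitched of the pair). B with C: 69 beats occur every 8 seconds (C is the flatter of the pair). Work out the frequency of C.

223.775 Hz

A–B: Beat frequency = 37/5 = 7.4 Hz.
B is above A, so f_B = 225 + 7.4 = 232.4 Hz.
B–C: Beat frequency = 69/8 = 8.625 Hz.
C is below B, so f_C = 232.4 − 8.625 = 223.775 Hz.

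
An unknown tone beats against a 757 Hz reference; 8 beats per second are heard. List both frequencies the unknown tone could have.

749 Hz or 765 Hz

|f − 757| = 8, so f = 757 ± 8.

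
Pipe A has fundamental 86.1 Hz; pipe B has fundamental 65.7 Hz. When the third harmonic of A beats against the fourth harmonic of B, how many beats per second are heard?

4.5 Hz

Third harmonic of the first: 3·86.1 = 258.3 Hz.
Fourth harmonic of the second: 4·65.7 = 262.8 Hz.
f_beat = |258.3 − 262.8| = 4.5 Hz.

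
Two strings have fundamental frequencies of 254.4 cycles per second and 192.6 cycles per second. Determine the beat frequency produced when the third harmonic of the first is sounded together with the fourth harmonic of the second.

7.2 Hz

Third harmonic of the first: 3·254.4 = 763.2 Hz.
Fourth harmonic of the second: 4·192.6 = 770.4 Hz.
f_beat = |763.2 − 770.4| = 7.2 Hz.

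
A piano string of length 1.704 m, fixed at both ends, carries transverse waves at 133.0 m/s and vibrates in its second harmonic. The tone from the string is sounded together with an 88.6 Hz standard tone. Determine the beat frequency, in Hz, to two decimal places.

10.55 Hz

For a string fixed at both ends, f_n = n·v/(2L) = 2·133.0/(2·1.704) = 78.0516 Hz.
f_beat = |78.0516 − 88.6| = 10.55 Hz.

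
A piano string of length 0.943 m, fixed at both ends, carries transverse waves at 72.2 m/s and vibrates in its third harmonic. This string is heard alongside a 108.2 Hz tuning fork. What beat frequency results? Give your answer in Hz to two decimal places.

6.65 Hz

For a string fixed at both ends, f_n = n·v/(2L) = 3·72.2/(2·0.943) = 114.8462 Hz.
f_beat = |114.8462 − 108.2| = 6.65 Hz.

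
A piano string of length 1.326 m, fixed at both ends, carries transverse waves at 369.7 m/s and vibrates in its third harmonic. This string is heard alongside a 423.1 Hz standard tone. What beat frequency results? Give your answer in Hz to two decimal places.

4.89 Hz

For a string fixed at both ends, f_n = n·v/(2L) = 3·369.7/(2·1.326) = 418.2127 Hz.
f_beat = |418.2127 − 423.1| = 4.89 Hz.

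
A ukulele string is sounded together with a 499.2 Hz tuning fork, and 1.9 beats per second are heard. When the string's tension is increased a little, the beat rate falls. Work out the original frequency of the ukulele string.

|f − 499.2| = 1.9, so the ukulele string was at either 497.3 Hz or 501.1 Hz.
Higher tension means higher frequency; the adjustment raises the ukulele string's frequency.
The beat rate fell, so the adjustment moved the ukulele string toward 499.2 Hz — it must have started below the reference.

497.3 Hz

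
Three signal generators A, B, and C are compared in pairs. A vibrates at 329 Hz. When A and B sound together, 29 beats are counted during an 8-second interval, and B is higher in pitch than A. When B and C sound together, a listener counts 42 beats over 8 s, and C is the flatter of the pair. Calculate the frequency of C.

327.375 Hz

A–B: Beat frequency = 29/8 = 3.625 Hz.
B is above A, so f_B = 329 + 3.625 = 332.625 Hz.
B–C: Beat frequency = 42/8 = 5.25 Hz.
C is below B, so f_C = 332.625 − 5.25 = 327.375 Hz.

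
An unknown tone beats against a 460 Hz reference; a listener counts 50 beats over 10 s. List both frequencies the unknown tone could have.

Beat frequency = 50/10 = 5 Hz.
|f − 460| = 5, so f = 460 ± 5.

455 Hz or 465 Hz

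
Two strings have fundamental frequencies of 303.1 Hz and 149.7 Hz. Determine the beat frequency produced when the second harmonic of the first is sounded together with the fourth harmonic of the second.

Second harmonic of the first: 2·303.1 = 606.2 Hz.
Fourth harmonic of the second: 4·149.7 = 598.8 Hz.
f_beat = |606.2 − 598.8| = 7.4 Hz.

7.4 Hz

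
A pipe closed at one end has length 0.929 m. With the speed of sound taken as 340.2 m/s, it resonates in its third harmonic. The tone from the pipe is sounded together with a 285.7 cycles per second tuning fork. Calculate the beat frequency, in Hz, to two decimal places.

11.05 Hz

Closed pipe (odd harmonics): f_n = n·v/(4L) = 3·340.2/(4·0.929) = 274.6502 Hz.
f_beat = |274.6502 − 285.7| = 11.05 Hz.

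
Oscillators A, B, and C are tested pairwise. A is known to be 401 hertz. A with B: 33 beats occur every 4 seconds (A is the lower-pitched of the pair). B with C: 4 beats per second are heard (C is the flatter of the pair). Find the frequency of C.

405.25 Hz

A–B: Beat frequency = 33/4 = 8.25 Hz.
B is above A, so f_B = 401 + 8.25 = 409.25 Hz.
C is below B, so f_C = 409.25 − 4 = 405.25 Hz.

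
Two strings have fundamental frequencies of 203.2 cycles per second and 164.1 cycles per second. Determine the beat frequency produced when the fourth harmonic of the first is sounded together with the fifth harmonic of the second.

Fourth harmonic of the first: 4·203.2 = 812.8 Hz.
Fifth harmonic of the second: 5·164.1 = 820.5 Hz.
f_beat = |812.8 − 820.5| = 7.7 Hz.

7.7 Hz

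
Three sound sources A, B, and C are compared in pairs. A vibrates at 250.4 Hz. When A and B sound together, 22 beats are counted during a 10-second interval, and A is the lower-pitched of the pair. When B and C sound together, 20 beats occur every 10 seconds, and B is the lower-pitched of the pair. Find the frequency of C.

254.6 Hz

A–B: Beat frequency = 22/10 = 2.2 Hz.
B is above A, so f_B = 250.4 + 2.2 = 252.6 Hz.
B–C: Beat frequency = 20/10 = 2 Hz.
C is above B, so f_C = 252.6 + 2 = 254.6 Hz.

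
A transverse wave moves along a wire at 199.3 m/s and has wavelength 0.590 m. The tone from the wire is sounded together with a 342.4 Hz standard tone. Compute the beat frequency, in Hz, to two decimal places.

4.60 Hz

Source frequency f = v/λ = 199.3/0.590 = 337.7966 Hz.
f_beat = |337.7966 − 342.4| = 4.60 Hz.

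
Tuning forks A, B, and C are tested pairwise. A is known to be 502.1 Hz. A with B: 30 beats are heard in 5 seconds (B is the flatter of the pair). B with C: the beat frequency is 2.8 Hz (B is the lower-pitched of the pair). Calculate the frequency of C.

498.9 Hz

A–B: Beat frequency = 30/5 = 6 Hz.
B is below A, so f_B = 502.1 − 6 = 496.1 Hz.
C is above B, so f_C = 496.1 + 2.8 = 498.9 Hz.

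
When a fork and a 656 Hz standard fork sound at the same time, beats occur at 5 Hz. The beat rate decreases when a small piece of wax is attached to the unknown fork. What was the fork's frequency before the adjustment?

|f − 656| = 5, so the fork was at either 651 Hz or 661 Hz.
Loading a fork with wax lowers its frequency; the adjustment lowers the fork's frequency.
The beat rate fell, so the adjustment moved the fork toward 656 Hz — it must have started above the reference.

661 Hz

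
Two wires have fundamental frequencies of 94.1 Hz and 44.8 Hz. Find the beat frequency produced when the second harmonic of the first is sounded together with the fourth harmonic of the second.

Second harmonic of the first: 2·94.1 = 188.2 Hz.
Fourth harmonic of the second: 4·44.8 = 179.2 Hz.
f_beat = |188.2 − 179.2| = 9.0 Hz.

9.0 Hz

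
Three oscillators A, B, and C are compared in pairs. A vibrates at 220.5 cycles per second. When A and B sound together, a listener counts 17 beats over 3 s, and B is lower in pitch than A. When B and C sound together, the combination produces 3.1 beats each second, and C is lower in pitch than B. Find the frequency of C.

211.7333 Hz

A–B: Beat frequency = 17/3 = 5.6667 Hz.
B is below A, so f_B = 220.5 − 5.6667 = 214.8333 Hz.
C is below B, so f_C = 214.8333 − 3.1 = 211.7333 Hz.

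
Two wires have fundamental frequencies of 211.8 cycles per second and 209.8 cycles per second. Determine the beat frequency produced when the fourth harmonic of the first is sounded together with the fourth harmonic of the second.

Fourth harmonic of the first: 4·211.8 = 847.2 Hz.
Fourth harmonic of the second: 4·209.8 = 839.2 Hz.
f_beat = |847.2 − 839.2| = 8.0 Hz.

8.0 Hz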